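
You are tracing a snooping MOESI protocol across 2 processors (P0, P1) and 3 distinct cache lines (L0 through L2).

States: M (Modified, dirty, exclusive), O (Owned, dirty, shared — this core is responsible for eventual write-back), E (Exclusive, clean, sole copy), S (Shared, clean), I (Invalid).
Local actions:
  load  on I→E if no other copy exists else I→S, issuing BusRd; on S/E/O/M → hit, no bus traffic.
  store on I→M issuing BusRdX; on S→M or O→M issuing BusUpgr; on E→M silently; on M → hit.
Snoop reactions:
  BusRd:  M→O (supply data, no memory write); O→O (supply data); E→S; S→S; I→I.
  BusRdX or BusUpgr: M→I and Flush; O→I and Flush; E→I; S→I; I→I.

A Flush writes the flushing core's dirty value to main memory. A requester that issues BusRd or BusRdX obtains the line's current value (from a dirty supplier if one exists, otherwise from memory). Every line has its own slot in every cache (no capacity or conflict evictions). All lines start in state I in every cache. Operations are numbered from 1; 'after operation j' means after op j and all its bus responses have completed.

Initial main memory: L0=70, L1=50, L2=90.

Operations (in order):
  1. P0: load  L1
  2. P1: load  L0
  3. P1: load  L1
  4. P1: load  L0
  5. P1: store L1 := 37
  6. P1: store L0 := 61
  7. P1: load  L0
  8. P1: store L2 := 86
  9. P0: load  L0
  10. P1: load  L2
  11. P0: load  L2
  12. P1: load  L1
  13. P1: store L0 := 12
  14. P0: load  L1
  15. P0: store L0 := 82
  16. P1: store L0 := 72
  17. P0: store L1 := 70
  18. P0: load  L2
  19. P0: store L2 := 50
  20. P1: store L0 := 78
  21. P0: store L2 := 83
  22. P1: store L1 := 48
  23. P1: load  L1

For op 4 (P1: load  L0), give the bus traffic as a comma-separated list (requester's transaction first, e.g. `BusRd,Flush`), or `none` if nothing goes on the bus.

  op1 P0: load  L1 → E/I on L1; bus BusRd; mem=50
  op2 P1: load  L0 → I/E on L0; bus BusRd; mem=70
  op3 P1: load  L1 → S/S on L1; bus BusRd; mem=50
  op4 P1: load  L0 → I/E on L0; bus (none); mem=70
  op5 P1: store L1 := 37 → I/M on L1; bus BusUpgr; mem=50
  op6 P1: store L0 := 61 → I/M on L0; bus (none); mem=70
  op7 P1: load  L0 → I/M on L0; bus (none); mem=70
  op8 P1: store L2 := 86 → I/M on L2; bus BusRdX; mem=90
  op9 P0: load  L0 → S/O on L0; bus BusRd; mem=70
  op10 P1: load  L2 → I/M on L2; bus (none); mem=90
  op11 P0: load  L2 → S/O on L2; bus BusRd; mem=90
  op12 P1: load  L1 → I/M on L1; bus (none); mem=50
  op13 P1: store L0 := 12 → I/M on L0; bus BusUpgr; mem=70
  op14 P0: load  L1 → S/O on L1; bus BusRd; mem=50
  op15 P0: store L0 := 82 → M/I on L0; bus BusRdX Flush; mem=12
  op16 P1: store L0 := 72 → I/M on L0; bus BusRdX Flush; mem=82
  op17 P0: store L1 := 70 → M/I on L1; bus BusUpgr Flush; mem=37
  op18 P0: load  L2 → S/O on L2; bus (none); mem=90
  op19 P0: store L2 := 50 → M/I on L2; bus BusUpgr Flush; mem=86
  op20 P1: store L0 := 78 → I/M on L0; bus (none); mem=82
  op21 P0: store L2 := 83 → M/I on L2; bus (none); mem=86
  op22 P1: store L1 := 48 → I/M on L1; bus BusRdX Flush; mem=70
  op23 P1: load  L1 → I/M on L1; bus (none); mem=70

bus = none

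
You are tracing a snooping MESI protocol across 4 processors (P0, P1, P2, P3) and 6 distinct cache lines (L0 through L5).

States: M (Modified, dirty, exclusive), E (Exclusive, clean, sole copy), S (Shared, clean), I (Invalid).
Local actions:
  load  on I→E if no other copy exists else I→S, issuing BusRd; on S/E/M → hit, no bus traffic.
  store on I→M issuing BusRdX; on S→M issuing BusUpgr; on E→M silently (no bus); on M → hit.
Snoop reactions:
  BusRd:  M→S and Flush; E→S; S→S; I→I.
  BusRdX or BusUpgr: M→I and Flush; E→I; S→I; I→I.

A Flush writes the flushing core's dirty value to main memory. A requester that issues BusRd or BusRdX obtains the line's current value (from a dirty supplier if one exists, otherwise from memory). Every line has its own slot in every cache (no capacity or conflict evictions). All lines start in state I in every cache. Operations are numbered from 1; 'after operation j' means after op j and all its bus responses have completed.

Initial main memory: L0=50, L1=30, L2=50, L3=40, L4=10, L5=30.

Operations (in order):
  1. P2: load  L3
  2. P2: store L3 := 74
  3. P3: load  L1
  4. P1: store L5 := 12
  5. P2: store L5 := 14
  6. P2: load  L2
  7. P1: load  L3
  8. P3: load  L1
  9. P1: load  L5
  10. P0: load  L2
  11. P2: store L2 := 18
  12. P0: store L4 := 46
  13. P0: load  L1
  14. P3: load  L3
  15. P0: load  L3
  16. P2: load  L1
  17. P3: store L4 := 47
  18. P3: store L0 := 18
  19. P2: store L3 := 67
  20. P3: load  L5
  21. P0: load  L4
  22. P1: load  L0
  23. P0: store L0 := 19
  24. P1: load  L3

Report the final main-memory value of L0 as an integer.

  op1 P2: load  L3 → I/I/E/I on L3; bus BusRd; mem=40
  op2 P2: store L3 := 74 → I/I/M/I on L3; bus (none); mem=40
  op3 P3: load  L1 → I/I/I/E on L1; bus BusRd; mem=30
  op4 P1: store L5 := 12 → I/M/I/I on L5; bus BusRdX; mem=30
  op5 P2: store L5 := 14 → I/I/M/I on L5; bus BusRdX Flush; mem=12
  op6 P2: load  L2 → I/I/E/I on L2; bus BusRd; mem=50
  op7 P1: load  L3 → I/S/S/I on L3; bus BusRd Flush; mem=74
  op8 P3: load  L1 → I/I/I/E on L1; bus (none); mem=30
  op9 P1: load  L5 → I/S/S/I on L5; bus BusRd Flush; mem=14
  op10 P0: load  L2 → S/I/S/I on L2; bus BusRd; mem=50
  op11 P2: store L2 := 18 → I/I/M/I on L2; bus BusUpgr; mem=50
  op12 P0: store L4 := 46 → M/I/I/I on L4; bus BusRdX; mem=10
  op13 P0: load  L1 → S/I/I/S on L1; bus BusRd; mem=30
  op14 P3: load  L3 → I/S/S/S on L3; bus BusRd; mem=74
  op15 P0: load  L3 → S/S/S/S on L3; bus BusRd; mem=74
  op16 P2: load  L1 → S/I/S/S on L1; bus BusRd; mem=30
  op17 P3: store L4 := 47 → I/I/I/M on L4; bus BusRdX Flush; mem=46
  op18 P3: store L0 := 18 → I/I/I/M on L0; bus BusRdX; mem=50
  op19 P2: store L3 := 67 → I/I/M/I on L3; bus BusUpgr; mem=74
  op20 P3: load  L5 → I/S/S/S on L5; bus BusRd; mem=14
  op21 P0: load  L4 → S/I/I/S on L4; bus BusRd Flush; mem=47
  op22 P1: load  L0 → I/S/I/S on L0; bus BusRd Flush; mem=18
  op23 P0: store L0 := 19 → M/I/I/I on L0; bus BusRdX; mem=18
  op24 P1: load  L3 → I/S/S/I on L3; bus BusRd Flush; mem=67

memory[L0] = 18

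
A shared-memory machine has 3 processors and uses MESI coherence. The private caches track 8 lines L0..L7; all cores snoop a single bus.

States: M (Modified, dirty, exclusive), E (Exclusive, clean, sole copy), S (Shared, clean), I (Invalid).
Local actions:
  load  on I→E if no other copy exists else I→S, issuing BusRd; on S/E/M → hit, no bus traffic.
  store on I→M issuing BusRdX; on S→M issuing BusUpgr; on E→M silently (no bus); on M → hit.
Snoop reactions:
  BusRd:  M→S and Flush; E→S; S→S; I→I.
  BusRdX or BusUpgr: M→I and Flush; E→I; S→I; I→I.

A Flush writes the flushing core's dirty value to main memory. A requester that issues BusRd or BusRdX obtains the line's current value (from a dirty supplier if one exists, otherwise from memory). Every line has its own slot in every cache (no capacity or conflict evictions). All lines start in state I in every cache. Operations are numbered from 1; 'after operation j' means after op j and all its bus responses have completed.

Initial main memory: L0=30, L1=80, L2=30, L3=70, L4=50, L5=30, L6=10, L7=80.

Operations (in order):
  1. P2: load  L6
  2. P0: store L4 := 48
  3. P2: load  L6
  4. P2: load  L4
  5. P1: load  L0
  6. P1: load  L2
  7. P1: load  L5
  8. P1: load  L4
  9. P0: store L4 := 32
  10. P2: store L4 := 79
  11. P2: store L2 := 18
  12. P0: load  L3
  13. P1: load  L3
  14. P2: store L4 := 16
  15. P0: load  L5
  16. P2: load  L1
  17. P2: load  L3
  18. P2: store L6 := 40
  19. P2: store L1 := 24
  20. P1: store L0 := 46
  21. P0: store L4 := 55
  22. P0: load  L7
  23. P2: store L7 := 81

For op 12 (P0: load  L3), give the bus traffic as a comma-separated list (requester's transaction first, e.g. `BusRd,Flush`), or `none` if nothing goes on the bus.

bus = BusRd

1. P2: load  L6  bus=[BusRd]  L6: P0=I P1=I P2=E  mem[L6]=10
2. P0: store L4 := 48  bus=[BusRdX]  L4: P0=M P1=I P2=I  mem[L4]=50
3. P2: load  L6  bus=[-]  L6: P0=I P1=I P2=E  mem[L6]=10
4. P2: load  L4  bus=[BusRd,Flush]  L4: P0=S P1=I P2=S  mem[L4]=48
5. P1: load  L0  bus=[BusRd]  L0: P0=I P1=E P2=I  mem[L0]=30
6. P1: load  L2  bus=[BusRd]  L2: P0=I P1=E P2=I  mem[L2]=30
7. P1: load  L5  bus=[BusRd]  L5: P0=I P1=E P2=I  mem[L5]=30
8. P1: load  L4  bus=[BusRd]  L4: P0=S P1=S P2=S  mem[L4]=48
9. P0: store L4 := 32  bus=[BusUpgr]  L4: P0=M P1=I P2=I  mem[L4]=48
10. P2: store L4 := 79  bus=[BusRdX,Flush]  L4: P0=I P1=I P2=M  mem[L4]=32
11. P2: store L2 := 18  bus=[BusRdX]  L2: P0=I P1=I P2=M  mem[L2]=30
12. P0: load  L3  bus=[BusRd]  L3: P0=E P1=I P2=I  mem[L3]=70
13. P1: load  L3  bus=[BusRd]  L3: P0=S P1=S P2=I  mem[L3]=70
14. P2: store L4 := 16  bus=[-]  L4: P0=I P1=I P2=M  mem[L4]=32
15. P0: load  L5  bus=[BusRd]  L5: P0=S P1=S P2=I  mem[L5]=30
16. P2: load  L1  bus=[BusRd]  L1: P0=I P1=I P2=E  mem[L1]=80
17. P2: load  L3  bus=[BusRd]  L3: P0=S P1=S P2=S  mem[L3]=70
18. P2: store L6 := 40  bus=[-]  L6: P0=I P1=I P2=M  mem[L6]=10
19. P2: store L1 := 24  bus=[-]  L1: P0=I P1=I P2=M  mem[L1]=80
20. P1: store L0 := 46  bus=[-]  L0: P0=I P1=M P2=I  mem[L0]=30
21. P0: store L4 := 55  bus=[BusRdX,Flush]  L4: P0=M P1=I P2=I  mem[L4]=16
22. P0: load  L7  bus=[BusRd]  L7: P0=E P1=I P2=I  mem[L7]=80
23. P2: store L7 := 81  bus=[BusRdX]  L7: P0=I P1=I P2=M  mem[L7]=80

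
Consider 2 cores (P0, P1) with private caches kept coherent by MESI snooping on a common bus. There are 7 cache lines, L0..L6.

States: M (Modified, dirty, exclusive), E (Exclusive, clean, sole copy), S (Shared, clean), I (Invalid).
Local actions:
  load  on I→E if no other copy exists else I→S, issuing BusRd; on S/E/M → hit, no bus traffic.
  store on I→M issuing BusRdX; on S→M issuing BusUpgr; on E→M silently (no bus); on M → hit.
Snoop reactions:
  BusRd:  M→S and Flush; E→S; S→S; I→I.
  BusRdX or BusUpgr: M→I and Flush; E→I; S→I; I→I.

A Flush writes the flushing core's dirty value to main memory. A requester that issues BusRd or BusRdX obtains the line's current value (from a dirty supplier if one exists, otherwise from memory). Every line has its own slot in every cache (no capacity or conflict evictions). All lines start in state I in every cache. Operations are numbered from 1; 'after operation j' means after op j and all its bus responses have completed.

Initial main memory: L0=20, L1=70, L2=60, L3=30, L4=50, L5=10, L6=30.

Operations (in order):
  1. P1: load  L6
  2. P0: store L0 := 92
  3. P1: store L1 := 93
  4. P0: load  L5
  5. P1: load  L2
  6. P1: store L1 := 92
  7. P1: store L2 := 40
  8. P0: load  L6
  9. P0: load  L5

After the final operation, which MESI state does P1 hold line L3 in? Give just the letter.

1. P1: load  L6  bus=[BusRd]  L6: P0=I P1=E  mem[L6]=30
2. P0: store L0 := 92  bus=[BusRdX]  L0: P0=M P1=I  mem[L0]=20
3. P1: store L1 := 93  bus=[BusRdX]  L1: P0=I P1=M  mem[L1]=70
4. P0: load  L5  bus=[BusRd]  L5: P0=E P1=I  mem[L5]=10
5. P1: load  L2  bus=[BusRd]  L2: P0=I P1=E  mem[L2]=60
6. P1: store L1 := 92  bus=[-]  L1: P0=I P1=M  mem[L1]=70
7. P1: store L2 := 40  bus=[-]  L2: P0=I P1=M  mem[L2]=60
8. P0: load  L6  bus=[BusRd]  L6: P0=S P1=S  mem[L6]=30
9. P0: load  L5  bus=[-]  L5: P0=E P1=I  mem[L5]=10

state = I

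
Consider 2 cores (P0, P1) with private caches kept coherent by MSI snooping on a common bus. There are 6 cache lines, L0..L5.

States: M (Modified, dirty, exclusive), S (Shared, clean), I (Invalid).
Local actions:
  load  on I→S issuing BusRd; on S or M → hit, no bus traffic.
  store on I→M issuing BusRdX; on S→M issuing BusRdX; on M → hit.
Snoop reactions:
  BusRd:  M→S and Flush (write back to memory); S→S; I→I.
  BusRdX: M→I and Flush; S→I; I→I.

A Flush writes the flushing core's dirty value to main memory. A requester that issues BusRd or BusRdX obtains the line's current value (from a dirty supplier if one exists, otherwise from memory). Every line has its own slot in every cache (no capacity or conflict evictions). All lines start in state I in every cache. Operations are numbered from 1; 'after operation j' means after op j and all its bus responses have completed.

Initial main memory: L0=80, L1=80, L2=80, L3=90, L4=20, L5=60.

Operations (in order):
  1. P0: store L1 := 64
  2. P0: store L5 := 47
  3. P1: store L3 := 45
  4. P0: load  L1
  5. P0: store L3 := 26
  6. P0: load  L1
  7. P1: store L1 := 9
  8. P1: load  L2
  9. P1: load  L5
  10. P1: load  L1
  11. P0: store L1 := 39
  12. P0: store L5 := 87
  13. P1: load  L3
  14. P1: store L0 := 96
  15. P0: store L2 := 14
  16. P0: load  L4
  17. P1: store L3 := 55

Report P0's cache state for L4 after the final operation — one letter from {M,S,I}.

state = S

1. P0: store L1 := 64  bus=[BusRdX]  L1: P0=M P1=I  mem[L1]=80
2. P0: store L5 := 47  bus=[BusRdX]  L5: P0=M P1=I  mem[L5]=60
3. P1: store L3 := 45  bus=[BusRdX]  L3: P0=I P1=M  mem[L3]=90
4. P0: load  L1  bus=[-]  L1: P0=M P1=I  mem[L1]=80
5. P0: store L3 := 26  bus=[BusRdX,Flush]  L3: P0=M P1=I  mem[L3]=45
6. P0: load  L1  bus=[-]  L1: P0=M P1=I  mem[L1]=80
7. P1: store L1 := 9  bus=[BusRdX,Flush]  L1: P0=I P1=M  mem[L1]=64
8. P1: load  L2  bus=[BusRd]  L2: P0=I P1=S  mem[L2]=80
9. P1: load  L5  bus=[BusRd,Flush]  L5: P0=S P1=S  mem[L5]=47
10. P1: load  L1  bus=[-]  L1: P0=I P1=M  mem[L1]=64
11. P0: store L1 := 39  bus=[BusRdX,Flush]  L1: P0=M P1=I  mem[L1]=9
12. P0: store L5 := 87  bus=[BusRdX]  L5: P0=M P1=I  mem[L5]=47
13. P1: load  L3  bus=[BusRd,Flush]  L3: P0=S P1=S  mem[L3]=26
14. P1: store L0 := 96  bus=[BusRdX]  L0: P0=I P1=M  mem[L0]=80
15. P0: store L2 := 14  bus=[BusRdX]  L2: P0=M P1=I  mem[L2]=80
16. P0: load  L4  bus=[BusRd]  L4: P0=S P1=I  mem[L4]=20
17. P1: store L3 := 55  bus=[BusRdX]  L3: P0=I P1=M  mem[L3]=26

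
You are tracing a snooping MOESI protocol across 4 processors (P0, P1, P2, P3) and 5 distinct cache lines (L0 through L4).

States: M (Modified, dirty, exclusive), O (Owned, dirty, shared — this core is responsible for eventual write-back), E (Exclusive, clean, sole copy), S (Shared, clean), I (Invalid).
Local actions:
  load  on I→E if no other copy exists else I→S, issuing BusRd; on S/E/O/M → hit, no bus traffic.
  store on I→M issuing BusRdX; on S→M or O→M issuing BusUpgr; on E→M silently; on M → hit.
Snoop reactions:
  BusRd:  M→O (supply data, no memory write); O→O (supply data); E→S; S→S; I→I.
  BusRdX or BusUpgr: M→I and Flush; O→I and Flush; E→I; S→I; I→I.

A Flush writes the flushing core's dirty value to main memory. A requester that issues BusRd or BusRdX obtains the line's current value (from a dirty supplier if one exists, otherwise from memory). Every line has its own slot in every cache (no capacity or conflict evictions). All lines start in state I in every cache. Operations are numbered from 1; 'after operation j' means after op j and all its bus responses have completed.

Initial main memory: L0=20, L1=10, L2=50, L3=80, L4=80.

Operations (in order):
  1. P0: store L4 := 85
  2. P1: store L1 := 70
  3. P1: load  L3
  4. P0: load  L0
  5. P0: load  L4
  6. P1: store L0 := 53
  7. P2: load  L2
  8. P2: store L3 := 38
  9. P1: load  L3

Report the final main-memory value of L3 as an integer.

1. P0: store L4 := 85  bus=[BusRdX]  L4: P0=M P1=I P2=I P3=I  mem[L4]=80
2. P1: store L1 := 70  bus=[BusRdX]  L1: P0=I P1=M P2=I P3=I  mem[L1]=10
3. P1: load  L3  bus=[BusRd]  L3: P0=I P1=E P2=I P3=I  mem[L3]=80
4. P0: load  L0  bus=[BusRd]  L0: P0=E P1=I P2=I P3=I  mem[L0]=20
5. P0: load  L4  bus=[-]  L4: P0=M P1=I P2=I P3=I  mem[L4]=80
6. P1: store L0 := 53  bus=[BusRdX]  L0: P0=I P1=M P2=I P3=I  mem[L0]=20
7. P2: load  L2  bus=[BusRd]  L2: P0=I P1=I P2=E P3=I  mem[L2]=50
8. P2: store L3 := 38  bus=[BusRdX]  L3: P0=I P1=I P2=M P3=I  mem[L3]=80
9. P1: load  L3  bus=[BusRd]  L3: P0=I P1=S P2=O P3=I  mem[L3]=80

memory[L3] = 80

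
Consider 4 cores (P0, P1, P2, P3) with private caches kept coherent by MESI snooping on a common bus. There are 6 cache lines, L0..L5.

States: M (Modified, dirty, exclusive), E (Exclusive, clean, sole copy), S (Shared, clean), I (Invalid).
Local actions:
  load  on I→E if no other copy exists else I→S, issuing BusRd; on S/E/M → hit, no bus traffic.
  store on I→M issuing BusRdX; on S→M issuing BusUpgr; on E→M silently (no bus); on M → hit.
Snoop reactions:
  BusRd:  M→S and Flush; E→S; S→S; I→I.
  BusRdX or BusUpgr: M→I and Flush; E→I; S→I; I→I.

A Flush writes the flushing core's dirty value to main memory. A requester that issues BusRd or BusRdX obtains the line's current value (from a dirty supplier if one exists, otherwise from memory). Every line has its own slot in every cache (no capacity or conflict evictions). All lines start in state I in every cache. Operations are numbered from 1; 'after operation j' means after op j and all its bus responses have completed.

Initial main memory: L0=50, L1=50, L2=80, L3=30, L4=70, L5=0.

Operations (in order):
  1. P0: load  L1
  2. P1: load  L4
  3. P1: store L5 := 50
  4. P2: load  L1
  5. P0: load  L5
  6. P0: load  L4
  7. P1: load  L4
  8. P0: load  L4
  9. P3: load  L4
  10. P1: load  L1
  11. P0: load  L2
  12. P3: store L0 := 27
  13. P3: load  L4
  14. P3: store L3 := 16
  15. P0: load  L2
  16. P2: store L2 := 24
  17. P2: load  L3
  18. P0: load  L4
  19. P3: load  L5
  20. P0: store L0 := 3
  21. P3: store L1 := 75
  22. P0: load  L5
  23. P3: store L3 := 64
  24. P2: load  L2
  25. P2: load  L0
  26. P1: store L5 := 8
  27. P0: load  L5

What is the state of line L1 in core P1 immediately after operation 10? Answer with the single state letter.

step 1: P0: load  L1  ⟶  EIII  (L1)  txn=BusRd  M[L1]=50
step 2: P1: load  L4  ⟶  IEII  (L4)  txn=BusRd  M[L4]=70
step 3: P1: store L5 := 50  ⟶  IMII  (L5)  txn=BusRdX  M[L5]=0
step 4: P2: load  L1  ⟶  SISI  (L1)  txn=BusRd  M[L1]=50
step 5: P0: load  L5  ⟶  SSII  (L5)  txn=BusRd+Flush  M[L5]=50
step 6: P0: load  L4  ⟶  SSII  (L4)  txn=BusRd  M[L4]=70
step 7: P1: load  L4  ⟶  SSII  (L4)  txn=∅  M[L4]=70
step 8: P0: load  L4  ⟶  SSII  (L4)  txn=∅  M[L4]=70
step 9: P3: load  L4  ⟶  SSIS  (L4)  txn=BusRd  M[L4]=70
step 10: P1: load  L1  ⟶  SSSI  (L1)  txn=BusRd  M[L1]=50
step 11: P0: load  L2  ⟶  EIII  (L2)  txn=BusRd  M[L2]=80
step 12: P3: store L0 := 27  ⟶  IIIM  (L0)  txn=BusRdX  M[L0]=50
step 13: P3: load  L4  ⟶  SSIS  (L4)  txn=∅  M[L4]=70
step 14: P3: store L3 := 16  ⟶  IIIM  (L3)  txn=BusRdX  M[L3]=30
step 15: P0: load  L2  ⟶  EIII  (L2)  txn=∅  M[L2]=80
step 16: P2: store L2 := 24  ⟶  IIMI  (L2)  txn=BusRdX  M[L2]=80
step 17: P2: load  L3  ⟶  IISS  (L3)  txn=BusRd+Flush  M[L3]=16
step 18: P0: load  L4  ⟶  SSIS  (L4)  txn=∅  M[L4]=70
step 19: P3: load  L5  ⟶  SSIS  (L5)  txn=BusRd  M[L5]=50
step 20: P0: store L0 := 3  ⟶  MIII  (L0)  txn=BusRdX+Flush  M[L0]=27
step 21: P3: store L1 := 75  ⟶  IIIM  (L1)  txn=BusRdX  M[L1]=50
step 22: P0: load  L5  ⟶  SSIS  (L5)  txn=∅  M[L5]=50
step 23: P3: store L3 := 64  ⟶  IIIM  (L3)  txn=BusUpgr  M[L3]=16
step 24: P2: load  L2  ⟶  IIMI  (L2)  txn=∅  M[L2]=80
step 25: P2: load  L0  ⟶  SISI  (L0)  txn=BusRd+Flush  M[L0]=3
step 26: P1: store L5 := 8  ⟶  IMII  (L5)  txn=BusUpgr  M[L5]=50
step 27: P0: load  L5  ⟶  SSII  (L5)  txn=BusRd+Flush  M[L5]=8

state = S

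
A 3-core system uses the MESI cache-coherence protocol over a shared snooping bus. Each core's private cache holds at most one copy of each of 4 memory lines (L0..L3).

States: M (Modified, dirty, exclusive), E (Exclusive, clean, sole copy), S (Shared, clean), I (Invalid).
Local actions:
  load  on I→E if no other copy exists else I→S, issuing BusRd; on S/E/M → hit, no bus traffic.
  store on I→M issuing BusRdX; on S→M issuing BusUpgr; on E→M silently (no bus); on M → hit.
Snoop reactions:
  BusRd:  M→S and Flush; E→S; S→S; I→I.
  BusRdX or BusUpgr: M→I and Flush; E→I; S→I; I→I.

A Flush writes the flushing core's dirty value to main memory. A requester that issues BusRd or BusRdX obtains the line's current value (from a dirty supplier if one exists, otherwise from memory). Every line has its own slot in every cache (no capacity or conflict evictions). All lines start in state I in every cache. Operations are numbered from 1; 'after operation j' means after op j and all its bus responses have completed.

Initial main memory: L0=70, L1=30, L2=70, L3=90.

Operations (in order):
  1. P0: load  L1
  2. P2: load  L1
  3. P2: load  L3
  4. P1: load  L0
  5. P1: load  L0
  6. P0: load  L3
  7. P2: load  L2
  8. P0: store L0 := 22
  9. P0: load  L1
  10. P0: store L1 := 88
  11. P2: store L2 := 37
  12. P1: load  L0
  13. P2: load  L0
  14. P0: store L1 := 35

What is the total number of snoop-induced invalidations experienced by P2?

1. P0: load  L1  bus=[BusRd]  L1: P0=E P1=I P2=I  mem[L1]=30
2. P2: load  L1  bus=[BusRd]  L1: P0=S P1=I P2=S  mem[L1]=30
3. P2: load  L3  bus=[BusRd]  L3: P0=I P1=I P2=E  mem[L3]=90
4. P1: load  L0  bus=[BusRd]  L0: P0=I P1=E P2=I  mem[L0]=70
5. P1: load  L0  bus=[-]  L0: P0=I P1=E P2=I  mem[L0]=70
6. P0: load  L3  bus=[BusRd]  L3: P0=S P1=I P2=S  mem[L3]=90
7. P2: load  L2  bus=[BusRd]  L2: P0=I P1=I P2=E  mem[L2]=70
8. P0: store L0 := 22  bus=[BusRdX]  L0: P0=M P1=I P2=I  mem[L0]=70
9. P0: load  L1  bus=[-]  L1: P0=S P1=I P2=S  mem[L1]=30
10. P0: store L1 := 88  bus=[BusUpgr]  L1: P0=M P1=I P2=I  mem[L1]=30
11. P2: store L2 := 37  bus=[-]  L2: P0=I P1=I P2=M  mem[L2]=70
12. P1: load  L0  bus=[BusRd,Flush]  L0: P0=S P1=S P2=I  mem[L0]=22
13. P2: load  L0  bus=[BusRd]  L0: P0=S P1=S P2=S  mem[L0]=22
14. P0: store L1 := 35  bus=[-]  L1: P0=M P1=I P2=I  mem[L1]=30

invalidations = 1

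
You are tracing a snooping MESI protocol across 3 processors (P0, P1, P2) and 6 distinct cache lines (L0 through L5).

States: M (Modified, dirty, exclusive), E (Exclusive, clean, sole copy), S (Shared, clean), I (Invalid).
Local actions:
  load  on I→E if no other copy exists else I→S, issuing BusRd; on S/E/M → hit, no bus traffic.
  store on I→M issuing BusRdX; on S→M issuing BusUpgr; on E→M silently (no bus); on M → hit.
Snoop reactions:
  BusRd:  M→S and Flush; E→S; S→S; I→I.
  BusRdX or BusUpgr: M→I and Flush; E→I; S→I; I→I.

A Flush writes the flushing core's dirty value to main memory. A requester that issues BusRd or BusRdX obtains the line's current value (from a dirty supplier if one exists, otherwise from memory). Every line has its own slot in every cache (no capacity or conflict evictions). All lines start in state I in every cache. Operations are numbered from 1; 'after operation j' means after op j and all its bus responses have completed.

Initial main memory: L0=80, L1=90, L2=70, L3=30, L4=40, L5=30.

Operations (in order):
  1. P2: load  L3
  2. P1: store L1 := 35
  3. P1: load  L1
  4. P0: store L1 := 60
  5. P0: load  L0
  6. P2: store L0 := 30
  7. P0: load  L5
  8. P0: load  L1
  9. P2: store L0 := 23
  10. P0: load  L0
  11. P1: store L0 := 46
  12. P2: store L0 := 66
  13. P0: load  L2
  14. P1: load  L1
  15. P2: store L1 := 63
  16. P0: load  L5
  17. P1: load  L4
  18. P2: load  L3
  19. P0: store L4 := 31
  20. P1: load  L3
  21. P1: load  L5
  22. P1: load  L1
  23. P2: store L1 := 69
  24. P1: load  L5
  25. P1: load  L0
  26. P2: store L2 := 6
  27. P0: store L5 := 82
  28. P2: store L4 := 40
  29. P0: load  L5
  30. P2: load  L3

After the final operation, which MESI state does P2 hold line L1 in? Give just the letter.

  op1 P2: load  L3 → I/I/E on L3; bus BusRd; mem=30
  op2 P1: store L1 := 35 → I/M/I on L1; bus BusRdX; mem=90
  op3 P1: load  L1 → I/M/I on L1; bus (none); mem=90
  op4 P0: store L1 := 60 → M/I/I on L1; bus BusRdX Flush; mem=35
  op5 P0: load  L0 → E/I/I on L0; bus BusRd; mem=80
  op6 P2: store L0 := 30 → I/I/M on L0; bus BusRdX; mem=80
  op7 P0: load  L5 → E/I/I on L5; bus BusRd; mem=30
  op8 P0: load  L1 → M/I/I on L1; bus (none); mem=35
  op9 P2: store L0 := 23 → I/I/M on L0; bus (none); mem=80
  op10 P0: load  L0 → S/I/S on L0; bus BusRd Flush; mem=23
  op11 P1: store L0 := 46 → I/M/I on L0; bus BusRdX; mem=23
  op12 P2: store L0 := 66 → I/I/M on L0; bus BusRdX Flush; mem=46
  op13 P0: load  L2 → E/I/I on L2; bus BusRd; mem=70
  op14 P1: load  L1 → S/S/I on L1; bus BusRd Flush; mem=60
  op15 P2: store L1 := 63 → I/I/M on L1; bus BusRdX; mem=60
  op16 P0: load  L5 → E/I/I on L5; bus (none); mem=30
  op17 P1: load  L4 → I/E/I on L4; bus BusRd; mem=40
  op18 P2: load  L3 → I/I/E on L3; bus (none); mem=30
  op19 P0: store L4 := 31 → M/I/I on L4; bus BusRdX; mem=40
  op20 P1: load  L3 → I/S/S on L3; bus BusRd; mem=30
  op21 P1: load  L5 → S/S/I on L5; bus BusRd; mem=30
  op22 P1: load  L1 → I/S/S on L1; bus BusRd Flush; mem=63
  op23 P2: store L1 := 69 → I/I/M on L1; bus BusUpgr; mem=63
  op24 P1: load  L5 → S/S/I on L5; bus (none); mem=30
  op25 P1: load  L0 → I/S/S on L0; bus BusRd Flush; mem=66
  op26 P2: store L2 := 6 → I/I/M on L2; bus BusRdX; mem=70
  op27 P0: store L5 := 82 → M/I/I on L5; bus BusUpgr; mem=30
  op28 P2: store L4 := 40 → I/I/M on L4; bus BusRdX Flush; mem=31
  op29 P0: load  L5 → M/I/I on L5; bus (none); mem=30
  op30 P2: load  L3 → I/S/S on L3; bus (none); mem=30

state = M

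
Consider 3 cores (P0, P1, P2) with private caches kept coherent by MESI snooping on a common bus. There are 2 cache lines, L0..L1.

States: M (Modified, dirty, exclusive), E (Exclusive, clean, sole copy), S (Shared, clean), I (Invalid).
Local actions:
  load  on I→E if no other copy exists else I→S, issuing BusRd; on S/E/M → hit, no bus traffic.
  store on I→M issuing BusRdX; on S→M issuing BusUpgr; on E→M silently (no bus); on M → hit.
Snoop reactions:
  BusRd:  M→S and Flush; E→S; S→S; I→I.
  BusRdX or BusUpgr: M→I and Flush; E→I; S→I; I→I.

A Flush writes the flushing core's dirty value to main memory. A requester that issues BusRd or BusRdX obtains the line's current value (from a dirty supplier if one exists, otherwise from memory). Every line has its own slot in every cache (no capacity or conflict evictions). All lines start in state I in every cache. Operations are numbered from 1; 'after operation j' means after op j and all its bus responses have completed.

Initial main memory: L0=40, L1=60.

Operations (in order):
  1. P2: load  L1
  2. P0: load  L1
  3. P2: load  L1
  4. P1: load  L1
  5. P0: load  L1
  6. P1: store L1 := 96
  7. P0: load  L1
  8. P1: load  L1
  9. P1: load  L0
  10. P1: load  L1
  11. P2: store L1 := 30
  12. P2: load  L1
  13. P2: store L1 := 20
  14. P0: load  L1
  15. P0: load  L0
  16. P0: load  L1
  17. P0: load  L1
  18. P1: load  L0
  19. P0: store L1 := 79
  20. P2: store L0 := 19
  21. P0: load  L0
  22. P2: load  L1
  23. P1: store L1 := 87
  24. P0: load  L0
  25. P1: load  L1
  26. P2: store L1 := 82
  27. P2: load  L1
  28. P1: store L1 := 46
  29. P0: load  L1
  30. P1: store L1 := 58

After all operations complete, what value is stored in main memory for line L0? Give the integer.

  op1 P2: load  L1 → I/I/E on L1; bus BusRd; mem=60
  op2 P0: load  L1 → S/I/S on L1; bus BusRd; mem=60
  op3 P2: load  L1 → S/I/S on L1; bus (none); mem=60
  op4 P1: load  L1 → S/S/S on L1; bus BusRd; mem=60
  op5 P0: load  L1 → S/S/S on L1; bus (none); mem=60
  op6 P1: store L1 := 96 → I/M/I on L1; bus BusUpgr; mem=60
  op7 P0: load  L1 → S/S/I on L1; bus BusRd Flush; mem=96
  op8 P1: load  L1 → S/S/I on L1; bus (none); mem=96
  op9 P1: load  L0 → I/E/I on L0; bus BusRd; mem=40
  op10 P1: load  L1 → S/S/I on L1; bus (none); mem=96
  op11 P2: store L1 := 30 → I/I/M on L1; bus BusRdX; mem=96
  op12 P2: load  L1 → I/I/M on L1; bus (none); mem=96
  op13 P2: store L1 := 20 → I/I/M on L1; bus (none); mem=96
  op14 P0: load  L1 → S/I/S on L1; bus BusRd Flush; mem=20
  op15 P0: load  L0 → S/S/I on L0; bus BusRd; mem=40
  op16 P0: load  L1 → S/I/S on L1; bus (none); mem=20
  op17 P0: load  L1 → S/I/S on L1; bus (none); mem=20
  op18 P1: load  L0 → S/S/I on L0; bus (none); mem=40
  op19 P0: store L1 := 79 → M/I/I on L1; bus BusUpgr; mem=20
  op20 P2: store L0 := 19 → I/I/M on L0; bus BusRdX; mem=40
  op21 P0: load  L0 → S/I/S on L0; bus BusRd Flush; mem=19
  op22 P2: load  L1 → S/I/S on L1; bus BusRd Flush; mem=79
  op23 P1: store L1 := 87 → I/M/I on L1; bus BusRdX; mem=79
  op24 P0: load  L0 → S/I/S on L0; bus (none); mem=19
  op25 P1: load  L1 → I/M/I on L1; bus (none); mem=79
  op26 P2: store L1 := 82 → I/I/M on L1; bus BusRdX Flush; mem=87
  op27 P2: load  L1 → I/I/M on L1; bus (none); mem=87
  op28 P1: store L1 := 46 → I/M/I on L1; bus BusRdX Flush; mem=82
  op29 P0: load  L1 → S/S/I on L1; bus BusRd Flush; mem=46
  op30 P1: store L1 := 58 → I/M/I on L1; bus BusUpgr; mem=46

memory[L0] = 19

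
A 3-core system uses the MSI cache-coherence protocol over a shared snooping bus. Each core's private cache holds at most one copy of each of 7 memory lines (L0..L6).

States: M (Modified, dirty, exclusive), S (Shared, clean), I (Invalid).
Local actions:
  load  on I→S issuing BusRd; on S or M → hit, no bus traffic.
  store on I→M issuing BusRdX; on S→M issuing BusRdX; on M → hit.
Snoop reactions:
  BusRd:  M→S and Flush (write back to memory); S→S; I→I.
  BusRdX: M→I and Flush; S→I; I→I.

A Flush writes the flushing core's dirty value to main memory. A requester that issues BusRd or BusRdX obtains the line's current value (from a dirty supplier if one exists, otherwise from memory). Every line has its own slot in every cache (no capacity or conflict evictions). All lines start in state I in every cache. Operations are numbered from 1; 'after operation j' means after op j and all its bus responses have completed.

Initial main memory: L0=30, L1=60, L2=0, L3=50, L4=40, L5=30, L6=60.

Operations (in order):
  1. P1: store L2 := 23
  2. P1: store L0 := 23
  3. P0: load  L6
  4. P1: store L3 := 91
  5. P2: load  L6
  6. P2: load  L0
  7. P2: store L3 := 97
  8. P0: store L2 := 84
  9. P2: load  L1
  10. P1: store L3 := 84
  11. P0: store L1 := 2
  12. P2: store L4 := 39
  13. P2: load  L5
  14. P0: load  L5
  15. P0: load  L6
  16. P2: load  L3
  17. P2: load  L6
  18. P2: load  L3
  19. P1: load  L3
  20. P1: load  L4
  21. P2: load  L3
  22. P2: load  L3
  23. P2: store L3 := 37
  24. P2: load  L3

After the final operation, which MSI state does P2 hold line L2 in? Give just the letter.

state = I

1. P1: store L2 := 23  bus=[BusRdX]  L2: P0=I P1=M P2=I  mem[L2]=0
2. P1: store L0 := 23  bus=[BusRdX]  L0: P0=I P1=M P2=I  mem[L0]=30
3. P0: load  L6  bus=[BusRd]  L6: P0=S P1=I P2=I  mem[L6]=60
4. P1: store L3 := 91  bus=[BusRdX]  L3: P0=I P1=M P2=I  mem[L3]=50
5. P2: load  L6  bus=[BusRd]  L6: P0=S P1=I P2=S  mem[L6]=60
6. P2: load  L0  bus=[BusRd,Flush]  L0: P0=I P1=S P2=S  mem[L0]=23
7. P2: store L3 := 97  bus=[BusRdX,Flush]  L3: P0=I P1=I P2=M  mem[L3]=91
8. P0: store L2 := 84  bus=[BusRdX,Flush]  L2: P0=M P1=I P2=I  mem[L2]=23
9. P2: load  L1  bus=[BusRd]  L1: P0=I P1=I P2=S  mem[L1]=60
10. P1: store L3 := 84  bus=[BusRdX,Flush]  L3: P0=I P1=M P2=I  mem[L3]=97
11. P0: store L1 := 2  bus=[BusRdX]  L1: P0=M P1=I P2=I  mem[L1]=60
12. P2: store L4 := 39  bus=[BusRdX]  L4: P0=I P1=I P2=M  mem[L4]=40
13. P2: load  L5  bus=[BusRd]  L5: P0=I P1=I P2=S  mem[L5]=30
14. P0: load  L5  bus=[BusRd]  L5: P0=S P1=I P2=S  mem[L5]=30
15. P0: load  L6  bus=[-]  L6: P0=S P1=I P2=S  mem[L6]=60
16. P2: load  L3  bus=[BusRd,Flush]  L3: P0=I P1=S P2=S  mem[L3]=84
17. P2: load  L6  bus=[-]  L6: P0=S P1=I P2=S  mem[L6]=60
18. P2: load  L3  bus=[-]  L3: P0=I P1=S P2=S  mem[L3]=84
19. P1: load  L3  bus=[-]  L3: P0=I P1=S P2=S  mem[L3]=84
20. P1: load  L4  bus=[BusRd,Flush]  L4: P0=I P1=S P2=S  mem[L4]=39
21. P2: load  L3  bus=[-]  L3: P0=I P1=S P2=S  mem[L3]=84
22. P2: load  L3  bus=[-]  L3: P0=I P1=S P2=S  mem[L3]=84
23. P2: store L3 := 37  bus=[BusRdX]  L3: P0=I P1=I P2=M  mem[L3]=84
24. P2: load  L3  bus=[-]  L3: P0=I P1=I P2=M  mem[L3]=84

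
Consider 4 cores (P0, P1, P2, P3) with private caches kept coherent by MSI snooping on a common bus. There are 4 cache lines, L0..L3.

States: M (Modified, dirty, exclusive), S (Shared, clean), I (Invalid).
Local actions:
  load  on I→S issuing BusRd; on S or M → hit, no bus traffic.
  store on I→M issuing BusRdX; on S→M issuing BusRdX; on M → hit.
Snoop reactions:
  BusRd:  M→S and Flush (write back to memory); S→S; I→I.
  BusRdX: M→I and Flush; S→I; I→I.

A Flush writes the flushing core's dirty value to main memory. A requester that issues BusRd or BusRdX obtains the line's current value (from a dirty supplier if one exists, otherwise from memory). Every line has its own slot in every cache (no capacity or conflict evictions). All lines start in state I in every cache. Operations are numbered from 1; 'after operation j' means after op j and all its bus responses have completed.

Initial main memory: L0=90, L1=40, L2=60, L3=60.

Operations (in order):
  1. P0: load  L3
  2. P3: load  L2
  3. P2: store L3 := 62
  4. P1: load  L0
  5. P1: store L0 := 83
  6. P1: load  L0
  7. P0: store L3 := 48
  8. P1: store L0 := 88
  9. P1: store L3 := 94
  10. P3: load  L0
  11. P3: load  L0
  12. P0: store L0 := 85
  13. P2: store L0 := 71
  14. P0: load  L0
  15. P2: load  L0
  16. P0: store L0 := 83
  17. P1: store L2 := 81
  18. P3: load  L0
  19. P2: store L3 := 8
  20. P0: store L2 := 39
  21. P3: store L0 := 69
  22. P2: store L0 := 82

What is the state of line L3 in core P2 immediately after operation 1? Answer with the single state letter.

state = I

[1] P0: load  L3 | P0:S(60), P1:I, P2:I, P3:I | bus: BusRd
[2] P3: load  L2 | P0:I, P1:I, P2:I, P3:S(60) | bus: BusRd
[3] P2: store L3 := 62 | P0:I, P1:I, P2:M(62), P3:I | bus: BusRdX
[4] P1: load  L0 | P0:I, P1:S(90), P2:I, P3:I | bus: BusRd
[5] P1: store L0 := 83 | P0:I, P1:M(83), P2:I, P3:I | bus: BusRdX
[6] P1: load  L0 | P0:I, P1:M(83), P2:I, P3:I | bus: none
[7] P0: store L3 := 48 | P0:M(48), P1:I, P2:I, P3:I | bus: BusRdX,Flush
[8] P1: store L0 := 88 | P0:I, P1:M(88), P2:I, P3:I | bus: none
[9] P1: store L3 := 94 | P0:I, P1:M(94), P2:I, P3:I | bus: BusRdX,Flush
[10] P3: load  L0 | P0:I, P1:S(88), P2:I, P3:S(88) | bus: BusRd,Flush
[11] P3: load  L0 | P0:I, P1:S(88), P2:I, P3:S(88) | bus: none
[12] P0: store L0 := 85 | P0:M(85), P1:I, P2:I, P3:I | bus: BusRdX
[13] P2: store L0 := 71 | P0:I, P1:I, P2:M(71), P3:I | bus: BusRdX,Flush
[14] P0: load  L0 | P0:S(71), P1:I, P2:S(71), P3:I | bus: BusRd,Flush
[15] P2: load  L0 | P0:S(71), P1:I, P2:S(71), P3:I | bus: none
[16] P0: store L0 := 83 | P0:M(83), P1:I, P2:I, P3:I | bus: BusRdX
[17] P1: store L2 := 81 | P0:I, P1:M(81), P2:I, P3:I | bus: BusRdX
[18] P3: load  L0 | P0:S(83), P1:I, P2:I, P3:S(83) | bus: BusRd,Flush
[19] P2: store L3 := 8 | P0:I, P1:I, P2:M(8), P3:I | bus: BusRdX,Flush
[20] P0: store L2 := 39 | P0:M(39), P1:I, P2:I, P3:I | bus: BusRdX,Flush
[21] P3: store L0 := 69 | P0:I, P1:I, P2:I, P3:M(69) | bus: BusRdX
[22] P2: store L0 := 82 | P0:I, P1:I, P2:M(82), P3:I | bus: BusRdX,Flush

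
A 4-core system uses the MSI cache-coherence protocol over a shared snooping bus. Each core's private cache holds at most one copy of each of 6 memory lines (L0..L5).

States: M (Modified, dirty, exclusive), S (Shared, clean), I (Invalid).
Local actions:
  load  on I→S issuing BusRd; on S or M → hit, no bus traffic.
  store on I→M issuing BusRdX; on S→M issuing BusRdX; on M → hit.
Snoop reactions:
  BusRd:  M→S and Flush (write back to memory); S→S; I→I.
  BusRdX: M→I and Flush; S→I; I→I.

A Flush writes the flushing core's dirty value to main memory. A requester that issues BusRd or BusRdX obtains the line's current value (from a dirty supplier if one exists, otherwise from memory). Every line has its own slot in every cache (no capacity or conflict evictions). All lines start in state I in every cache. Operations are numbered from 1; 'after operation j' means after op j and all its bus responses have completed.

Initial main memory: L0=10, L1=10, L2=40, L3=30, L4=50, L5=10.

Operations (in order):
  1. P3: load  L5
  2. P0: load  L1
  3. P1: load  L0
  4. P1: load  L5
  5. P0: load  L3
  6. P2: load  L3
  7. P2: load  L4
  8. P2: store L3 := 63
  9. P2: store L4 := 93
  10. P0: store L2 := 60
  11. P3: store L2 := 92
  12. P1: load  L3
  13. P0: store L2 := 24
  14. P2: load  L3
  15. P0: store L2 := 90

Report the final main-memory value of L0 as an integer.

  op1 P3: load  L5 → I/I/I/S on L5; bus BusRd; mem=10
  op2 P0: load  L1 → S/I/I/I on L1; bus BusRd; mem=10
  op3 P1: load  L0 → I/S/I/I on L0; bus BusRd; mem=10
  op4 P1: load  L5 → I/S/I/S on L5; bus BusRd; mem=10
  op5 P0: load  L3 → S/I/I/I on L3; bus BusRd; mem=30
  op6 P2: load  L3 → S/I/S/I on L3; bus BusRd; mem=30
  op7 P2: load  L4 → I/I/S/I on L4; bus BusRd; mem=50
  op8 P2: store L3 := 63 → I/I/M/I on L3; bus BusRdX; mem=30
  op9 P2: store L4 := 93 → I/I/M/I on L4; bus BusRdX; mem=50
  op10 P0: store L2 := 60 → M/I/I/I on L2; bus BusRdX; mem=40
  op11 P3: store L2 := 92 → I/I/I/M on L2; bus BusRdX Flush; mem=60
  op12 P1: load  L3 → I/S/S/I on L3; bus BusRd Flush; mem=63
  op13 P0: store L2 := 24 → M/I/I/I on L2; bus BusRdX Flush; mem=92
  op14 P2: load  L3 → I/S/S/I on L3; bus (none); mem=63
  op15 P0: store L2 := 90 → M/I/I/I on L2; bus (none); mem=92

memory[L0] = 10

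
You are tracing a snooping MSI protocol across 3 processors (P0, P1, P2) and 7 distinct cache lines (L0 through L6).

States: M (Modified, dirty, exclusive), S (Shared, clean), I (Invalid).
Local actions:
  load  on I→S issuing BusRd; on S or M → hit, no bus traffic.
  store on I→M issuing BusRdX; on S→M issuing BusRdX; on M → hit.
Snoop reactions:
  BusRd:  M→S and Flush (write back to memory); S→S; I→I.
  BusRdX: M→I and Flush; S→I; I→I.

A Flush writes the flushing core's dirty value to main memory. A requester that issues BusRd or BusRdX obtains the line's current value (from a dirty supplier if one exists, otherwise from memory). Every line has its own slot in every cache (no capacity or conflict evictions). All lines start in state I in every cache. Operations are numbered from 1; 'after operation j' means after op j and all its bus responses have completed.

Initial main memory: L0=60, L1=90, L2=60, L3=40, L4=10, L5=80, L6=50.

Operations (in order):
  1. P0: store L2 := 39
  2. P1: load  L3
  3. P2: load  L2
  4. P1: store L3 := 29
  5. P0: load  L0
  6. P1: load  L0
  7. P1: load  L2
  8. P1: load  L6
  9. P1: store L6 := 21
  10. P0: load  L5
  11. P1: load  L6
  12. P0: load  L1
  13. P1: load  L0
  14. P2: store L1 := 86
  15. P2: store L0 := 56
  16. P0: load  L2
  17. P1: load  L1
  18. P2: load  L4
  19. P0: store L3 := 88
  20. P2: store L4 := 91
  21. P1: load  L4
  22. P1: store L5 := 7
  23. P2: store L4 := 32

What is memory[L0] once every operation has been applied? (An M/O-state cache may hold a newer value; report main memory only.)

memory[L0] = 60

[1] P0: store L2 := 39 | P0:M(39), P1:I, P2:I | bus: BusRdX
[2] P1: load  L3 | P0:I, P1:S(40), P2:I | bus: BusRd
[3] P2: load  L2 | P0:S(39), P1:I, P2:S(39) | bus: BusRd,Flush
[4] P1: store L3 := 29 | P0:I, P1:M(29), P2:I | bus: BusRdX
[5] P0: load  L0 | P0:S(60), P1:I, P2:I | bus: BusRd
[6] P1: load  L0 | P0:S(60), P1:S(60), P2:I | bus: BusRd
[7] P1: load  L2 | P0:S(39), P1:S(39), P2:S(39) | bus: BusRd
[8] P1: load  L6 | P0:I, P1:S(50), P2:I | bus: BusRd
[9] P1: store L6 := 21 | P0:I, P1:M(21), P2:I | bus: BusRdX
[10] P0: load  L5 | P0:S(80), P1:I, P2:I | bus: BusRd
[11] P1: load  L6 | P0:I, P1:M(21), P2:I | bus: none
[12] P0: load  L1 | P0:S(90), P1:I, P2:I | bus: BusRd
[13] P1: load  L0 | P0:S(60), P1:S(60), P2:I | bus: none
[14] P2: store L1 := 86 | P0:I, P1:I, P2:M(86) | bus: BusRdX
[15] P2: store L0 := 56 | P0:I, P1:I, P2:M(56) | bus: BusRdX
[16] P0: load  L2 | P0:S(39), P1:S(39), P2:S(39) | bus: none
[17] P1: load  L1 | P0:I, P1:S(86), P2:S(86) | bus: BusRd,Flush
[18] P2: load  L4 | P0:I, P1:I, P2:S(10) | bus: BusRd
[19] P0: store L3 := 88 | P0:M(88), P1:I, P2:I | bus: BusRdX,Flush
[20] P2: store L4 := 91 | P0:I, P1:I, P2:M(91) | bus: BusRdX
[21] P1: load  L4 | P0:I, P1:S(91), P2:S(91) | bus: BusRd,Flush
[22] P1: store L5 := 7 | P0:I, P1:M(7), P2:I | bus: BusRdX
[23] P2: store L4 := 32 | P0:I, P1:I, P2:M(32) | bus: BusRdX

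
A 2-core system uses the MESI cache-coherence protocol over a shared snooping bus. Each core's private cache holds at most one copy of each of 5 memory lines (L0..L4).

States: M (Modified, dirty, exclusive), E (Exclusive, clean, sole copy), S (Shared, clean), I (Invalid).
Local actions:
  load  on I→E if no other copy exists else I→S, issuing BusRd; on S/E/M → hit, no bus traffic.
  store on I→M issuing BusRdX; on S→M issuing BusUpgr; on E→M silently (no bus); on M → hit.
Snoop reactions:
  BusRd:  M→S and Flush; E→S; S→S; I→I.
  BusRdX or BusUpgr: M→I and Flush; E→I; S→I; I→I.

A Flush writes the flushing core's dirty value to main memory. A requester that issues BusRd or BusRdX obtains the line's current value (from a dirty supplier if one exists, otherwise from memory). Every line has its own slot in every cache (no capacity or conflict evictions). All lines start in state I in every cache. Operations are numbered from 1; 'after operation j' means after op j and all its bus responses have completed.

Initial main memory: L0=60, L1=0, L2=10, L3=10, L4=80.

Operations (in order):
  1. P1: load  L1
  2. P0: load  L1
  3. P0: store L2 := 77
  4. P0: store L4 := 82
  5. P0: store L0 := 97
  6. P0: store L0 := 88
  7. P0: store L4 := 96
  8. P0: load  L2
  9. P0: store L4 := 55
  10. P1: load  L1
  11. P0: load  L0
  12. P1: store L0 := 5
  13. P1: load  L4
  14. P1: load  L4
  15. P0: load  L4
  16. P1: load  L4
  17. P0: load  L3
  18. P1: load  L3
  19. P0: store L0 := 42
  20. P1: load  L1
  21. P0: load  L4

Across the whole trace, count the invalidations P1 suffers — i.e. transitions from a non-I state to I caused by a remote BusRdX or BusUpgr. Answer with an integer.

[1] P1: load  L1 | P0:I, P1:E(0) | bus: BusRd
[2] P0: load  L1 | P0:S(0), P1:S(0) | bus: BusRd
[3] P0: store L2 := 77 | P0:M(77), P1:I | bus: BusRdX
[4] P0: store L4 := 82 | P0:M(82), P1:I | bus: BusRdX
[5] P0: store L0 := 97 | P0:M(97), P1:I | bus: BusRdX
[6] P0: store L0 := 88 | P0:M(88), P1:I | bus: none
[7] P0: store L4 := 96 | P0:M(96), P1:I | bus: none
[8] P0: load  L2 | P0:M(77), P1:I | bus: none
[9] P0: store L4 := 55 | P0:M(55), P1:I | bus: none
[10] P1: load  L1 | P0:S(0), P1:S(0) | bus: none
[11] P0: load  L0 | P0:M(88), P1:I | bus: none
[12] P1: store L0 := 5 | P0:I, P1:M(5) | bus: BusRdX,Flush
[13] P1: load  L4 | P0:S(55), P1:S(55) | bus: BusRd,Flush
[14] P1: load  L4 | P0:S(55), P1:S(55) | bus: none
[15] P0: load  L4 | P0:S(55), P1:S(55) | bus: none
[16] P1: load  L4 | P0:S(55), P1:S(55) | bus: none
[17] P0: load  L3 | P0:E(10), P1:I | bus: BusRd
[18] P1: load  L3 | P0:S(10), P1:S(10) | bus: BusRd
[19] P0: store L0 := 42 | P0:M(42), P1:I | bus: BusRdX,Flush
[20] P1: load  L1 | P0:S(0), P1:S(0) | bus: none
[21] P0: load  L4 | P0:S(55), P1:S(55) | bus: none

invalidations = 1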